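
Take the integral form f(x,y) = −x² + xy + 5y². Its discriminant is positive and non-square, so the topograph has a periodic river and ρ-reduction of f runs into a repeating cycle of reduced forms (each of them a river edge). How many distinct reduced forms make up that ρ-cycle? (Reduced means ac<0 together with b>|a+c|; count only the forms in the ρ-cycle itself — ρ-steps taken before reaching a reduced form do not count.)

D = 21, ⌊√D⌋ = 4
descent: ρ → (5,-1,-1)
descent: ρ → (-1,3,3)  [lands on river]
river: ρ → (3,3,-1)
ρ-cycle length = 2 (tail of 2 descent steps not counted)

2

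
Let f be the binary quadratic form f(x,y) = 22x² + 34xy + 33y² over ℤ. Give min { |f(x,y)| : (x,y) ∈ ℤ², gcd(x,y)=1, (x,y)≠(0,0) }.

translate: b→-10 (≡34 mod 44), so (22,34,33)→(22,-10,21)
flip: (22,-10,21)→(21,10,22)
reduced (well bottom): (21,10,22) with a≤c, −a<b≤a
well minimum = a = 21

21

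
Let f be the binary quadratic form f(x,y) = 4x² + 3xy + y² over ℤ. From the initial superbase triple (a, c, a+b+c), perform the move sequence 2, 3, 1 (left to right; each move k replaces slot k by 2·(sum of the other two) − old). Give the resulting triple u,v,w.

start (4,1,8) = (f(1,0),f(0,1),f(1,1))
replace slot 2: 2·(4+8) − 1 = 23 → (4,23,8)
replace slot 3: 2·(4+23) − 8 = 46 → (4,23,46)
replace slot 1: 2·(23+46) − 4 = 134 → (134,23,46)

134,23,46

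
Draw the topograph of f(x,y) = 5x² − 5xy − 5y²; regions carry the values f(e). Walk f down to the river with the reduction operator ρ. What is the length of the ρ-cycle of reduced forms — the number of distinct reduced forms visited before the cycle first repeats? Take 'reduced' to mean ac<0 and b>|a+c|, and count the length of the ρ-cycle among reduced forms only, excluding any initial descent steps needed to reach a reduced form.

D = 125, ⌊√D⌋ = 11
descent: ρ → (-5,5,5)  [lands on river]
river: ρ → (5,5,-5)
ρ-cycle length = 2 (tail of 1 descent step not counted)

2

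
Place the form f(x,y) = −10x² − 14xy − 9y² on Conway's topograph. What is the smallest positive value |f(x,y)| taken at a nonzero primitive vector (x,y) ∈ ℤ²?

translate: b→-6 (≡14 mod 20), so (10,14,9)→(10,-6,5)
flip: (10,-6,5)→(5,6,10)
translate: b→-4 (≡6 mod 10), so (5,6,10)→(5,-4,9)
reduced (well bottom): (5,-4,9) with a≤c, −a<b≤a
well minimum |f| = |-5| = 5 (negative-definite)

5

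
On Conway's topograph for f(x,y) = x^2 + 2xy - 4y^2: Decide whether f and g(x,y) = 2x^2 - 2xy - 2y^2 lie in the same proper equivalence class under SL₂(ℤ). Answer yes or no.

D₁ = 20, D₂ = 20
river cycle of f (length 2): (1, 4, -1), (-1, 4, 1)
river cycle of g (length 2): (-2, 2, 2), (2, 2, -2)
cycles differ ⇒ inequivalent

no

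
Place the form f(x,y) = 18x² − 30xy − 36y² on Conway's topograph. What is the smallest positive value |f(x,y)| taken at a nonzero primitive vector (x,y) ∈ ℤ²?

descent: ρ → (-36,30,18)  [lands on river]
river: ρ → (18,42,-24)
river: ρ → (-24,54,6)
river: ρ → (6,54,-24)
river: ρ → (-24,42,18)
river: ρ → (18,30,-36)
river: ρ → (-36,42,12)
river: ρ → (12,54,-12)
river: ρ → (-12,42,36)
river: ρ → (36,30,-18)
river: ρ → (-18,42,24)
river: ρ → (24,54,-6)
river: ρ → (-6,54,24)
river: ρ → (24,42,-18)
river: ρ → (-18,30,36)
river: ρ → (36,42,-12)
river: ρ → (-12,54,12)
river: ρ → (12,42,-36)
closes: descent 1, river 18
min |a| on river = 6

6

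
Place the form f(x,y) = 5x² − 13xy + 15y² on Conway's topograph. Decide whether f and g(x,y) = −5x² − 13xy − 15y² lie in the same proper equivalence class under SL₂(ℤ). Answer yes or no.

D₁ = -131, D₂ = -131
f: translate: b→-3 (≡-13 mod 10), so (5,-13,15)→(5,-3,7)
f: reduced (well bottom): (5,-3,7) with a≤c, −a<b≤a
g is negative-definite; reduce −g:
−g: translate: b→3 (≡13 mod 10), so (5,13,15)→(5,3,7)
−g: reduced (well bottom): (5,3,7) with a≤c, −a<b≤a
flip sign back: reduced form of g is (-5,-3,-7)
reduced forms (5, -3, 7) vs (-5, -3, -7) ⇒ inequivalent

no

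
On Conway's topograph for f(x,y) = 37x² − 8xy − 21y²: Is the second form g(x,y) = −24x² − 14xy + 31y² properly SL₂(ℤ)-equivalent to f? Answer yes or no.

D₁ = 3172, D₂ = 3172
river cycle of f (length 10): (-21, 50, 8), (8, 46, -33), (-33, 20, 21), (21, 22, -32), (-32, 42, 11), (11, 46, -24), (-24, 50, 7), (7, 48, -31), (-31, 14, 24), (24, 34, -21)
river cycle of g (length 10): (31, 14, -24), (-24, 34, 21), (21, 50, -8), (-8, 46, 33), (33, 20, -21), (-21, 22, 32), (32, 42, -11), (-11, 46, 24), (24, 50, -7), (-7, 48, 31)
cycles differ ⇒ inequivalent

no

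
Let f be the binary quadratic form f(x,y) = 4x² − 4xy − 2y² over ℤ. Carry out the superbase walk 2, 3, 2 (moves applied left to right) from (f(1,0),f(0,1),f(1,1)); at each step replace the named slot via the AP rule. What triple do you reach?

start (4,-2,-2) = (f(1,0),f(0,1),f(1,1))
replace slot 2: 2·(4+(-2)) − (-2) = 6 → (4,6,-2)
replace slot 3: 2·(4+6) − (-2) = 22 → (4,6,22)
replace slot 2: 2·(4+22) − 6 = 46 → (4,46,22)

4,46,22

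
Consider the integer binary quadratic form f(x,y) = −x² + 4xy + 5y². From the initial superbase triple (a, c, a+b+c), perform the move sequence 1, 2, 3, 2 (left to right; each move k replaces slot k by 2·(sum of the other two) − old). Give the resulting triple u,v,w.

start (-1,5,8) = (f(1,0),f(0,1),f(1,1))
replace slot 1: 2·(5+8) − (-1) = 27 → (27,5,8)
replace slot 2: 2·(27+8) − 5 = 65 → (27,65,8)
replace slot 3: 2·(27+65) − 8 = 176 → (27,65,176)
replace slot 2: 2·(27+176) − 65 = 341 → (27,341,176)

27,341,176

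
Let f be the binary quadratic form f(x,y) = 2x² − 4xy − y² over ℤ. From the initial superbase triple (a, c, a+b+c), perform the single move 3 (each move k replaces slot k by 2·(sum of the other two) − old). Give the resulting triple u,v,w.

start (2,-1,-3) = (f(1,0),f(0,1),f(1,1))
replace slot 3: 2·(2+(-1)) − (-3) = 5 → (2,-1,5)

2,-1,5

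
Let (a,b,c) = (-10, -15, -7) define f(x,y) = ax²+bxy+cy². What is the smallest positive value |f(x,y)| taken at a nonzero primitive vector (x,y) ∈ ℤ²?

translate: b→-5 (≡15 mod 20), so (10,15,7)→(10,-5,2)
flip: (10,-5,2)→(2,5,10)
translate: b→1 (≡5 mod 4), so (2,5,10)→(2,1,7)
reduced (well bottom): (2,1,7) with a≤c, −a<b≤a
well minimum |f| = |-2| = 2 (negative-definite)

2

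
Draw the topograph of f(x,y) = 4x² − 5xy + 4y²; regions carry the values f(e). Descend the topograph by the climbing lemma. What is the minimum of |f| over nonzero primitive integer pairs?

translate: b→3 (≡-5 mod 8), so (4,-5,4)→(4,3,3)
flip: (4,3,3)→(3,-3,4)
translate: b→3 (≡-3 mod 6), so (3,-3,4)→(3,3,4)
reduced (well bottom): (3,3,4) with a≤c, −a<b≤a
well minimum = a = 3

3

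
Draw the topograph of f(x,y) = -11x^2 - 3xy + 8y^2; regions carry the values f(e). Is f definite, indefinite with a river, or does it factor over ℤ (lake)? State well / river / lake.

D = b²−4ac = (-3)² − 4·(-11)·8 = 361
D = 19² is a perfect square ⇒ form factors over ℤ ⇒ lakes

lake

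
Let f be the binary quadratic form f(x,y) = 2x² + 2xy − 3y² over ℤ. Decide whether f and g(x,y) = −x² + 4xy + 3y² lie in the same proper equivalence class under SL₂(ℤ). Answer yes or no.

D₁ = 28, D₂ = 28
river cycle of f (length 4): (-3, 4, 1), (1, 4, -3), (-3, 2, 2), (2, 2, -3)
river cycle of g (length 4): (3, 2, -2), (-2, 2, 3), (3, 4, -1), (-1, 4, 3)
cycles differ ⇒ inequivalent

no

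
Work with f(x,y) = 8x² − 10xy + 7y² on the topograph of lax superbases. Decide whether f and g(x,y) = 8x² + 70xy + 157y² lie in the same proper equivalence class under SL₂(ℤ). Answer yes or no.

D₁ = -124, D₂ = -124
f: translate: b→6 (≡-10 mod 16), so (8,-10,7)→(8,6,5)
f: flip: (8,6,5)→(5,-6,8)
f: translate: b→4 (≡-6 mod 10), so (5,-6,8)→(5,4,7)
f: reduced (well bottom): (5,4,7) with a≤c, −a<b≤a
g: translate: b→6 (≡70 mod 16), so (8,70,157)→(8,6,5)
g: flip: (8,6,5)→(5,-6,8)
g: translate: b→4 (≡-6 mod 10), so (5,-6,8)→(5,4,7)
g: reduced (well bottom): (5,4,7) with a≤c, −a<b≤a
reduced forms (5, 4, 7) vs (5, 4, 7) ⇒ equivalent

yes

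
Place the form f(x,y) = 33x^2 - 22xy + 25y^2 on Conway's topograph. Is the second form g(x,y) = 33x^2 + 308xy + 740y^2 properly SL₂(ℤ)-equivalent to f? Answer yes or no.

D₁ = -2816, D₂ = -2816
f: flip: (33,-22,25)→(25,22,33)
f: reduced (well bottom): (25,22,33) with a≤c, −a<b≤a
g: translate: b→-22 (≡308 mod 66), so (33,308,740)→(33,-22,25)
g: flip: (33,-22,25)→(25,22,33)
g: reduced (well bottom): (25,22,33) with a≤c, −a<b≤a
reduced forms (25, 22, 33) vs (25, 22, 33) ⇒ equivalent

yes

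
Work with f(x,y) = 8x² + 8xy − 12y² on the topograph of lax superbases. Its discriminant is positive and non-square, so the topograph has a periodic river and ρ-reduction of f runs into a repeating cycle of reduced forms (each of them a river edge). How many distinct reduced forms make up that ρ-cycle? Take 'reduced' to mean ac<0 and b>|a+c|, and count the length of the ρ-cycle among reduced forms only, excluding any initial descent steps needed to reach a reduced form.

D = 448, ⌊√D⌋ = 21
river: ρ → (-12,16,4)
river: ρ → (4,16,-12)
river: ρ → (-12,8,8)
river: ρ → (8,8,-12)
ρ-cycle length = 4 (tail of 0 descent steps not counted)

4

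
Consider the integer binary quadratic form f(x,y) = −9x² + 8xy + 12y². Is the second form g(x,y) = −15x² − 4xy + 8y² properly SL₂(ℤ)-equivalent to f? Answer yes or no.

D₁ = 496, D₂ = 496
river cycle of f (length 16): (12, 16, -5), (-5, 14, 15), (15, 16, -4), (-4, 16, 15), (15, 14, -5), (-5, 16, 12), (12, 8, -9), (-9, 10, 11), (11, 12, -8), (-8, 20, 3), … (6 more)
river cycle of g (length 16): (8, 20, -3), (-3, 22, 1), (1, 22, -3), (-3, 20, 8), (8, 12, -11), (-11, 10, 9), (9, 8, -12), (-12, 16, 5), (5, 14, -15), (-15, 16, 4), … (6 more)
cycles differ ⇒ inequivalent

no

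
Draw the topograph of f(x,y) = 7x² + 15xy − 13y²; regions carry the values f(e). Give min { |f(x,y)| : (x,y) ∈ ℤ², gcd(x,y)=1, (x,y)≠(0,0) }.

river: ρ → (-13,11,9)
river: ρ → (9,7,-15)
river: ρ → (-15,23,1)
river: ρ → (1,23,-15)
river: ρ → (-15,7,9)
river: ρ → (9,11,-13)
river: ρ → (-13,15,7)
river: ρ → (7,13,-15)
river: ρ → (-15,17,5)
river: ρ → (5,23,-3)
river: ρ → (-3,19,19)
river: ρ → (19,19,-3)
river: ρ → (-3,23,5)
river: ρ → (5,17,-15)
river: ρ → (-15,13,7)
river: ρ → (7,15,-13)
closes: descent 0, river 16
min |a| on river = 1

1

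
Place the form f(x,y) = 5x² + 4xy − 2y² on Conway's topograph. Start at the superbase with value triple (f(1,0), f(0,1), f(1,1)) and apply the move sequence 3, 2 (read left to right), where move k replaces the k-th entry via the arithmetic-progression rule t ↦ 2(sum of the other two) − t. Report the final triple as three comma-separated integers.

start (5,-2,7) = (f(1,0),f(0,1),f(1,1))
replace slot 3: 2·(5+(-2)) − 7 = -1 → (5,-2,-1)
replace slot 2: 2·(5+(-1)) − (-2) = 10 → (5,10,-1)

5,10,-1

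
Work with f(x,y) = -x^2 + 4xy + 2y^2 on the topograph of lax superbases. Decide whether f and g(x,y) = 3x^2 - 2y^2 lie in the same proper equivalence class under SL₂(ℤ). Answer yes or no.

D₁ = 24, D₂ = 24
river cycle of f (length 2): (2, 4, -1), (-1, 4, 2)
river cycle of g (length 2): (-2, 4, 1), (1, 4, -2)
cycles differ ⇒ inequivalent

no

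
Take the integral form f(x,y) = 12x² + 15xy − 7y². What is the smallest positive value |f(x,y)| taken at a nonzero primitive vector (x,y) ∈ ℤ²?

river: ρ → (-7,13,14)
river: ρ → (14,15,-6)
river: ρ → (-6,21,5)
river: ρ → (5,19,-10)
river: ρ → (-10,21,3)
river: ρ → (3,21,-10)
river: ρ → (-10,19,5)
river: ρ → (5,21,-6)
river: ρ → (-6,15,14)
river: ρ → (14,13,-7)
river: ρ → (-7,15,12)
river: ρ → (12,9,-10)
river: ρ → (-10,11,11)
river: ρ → (11,11,-10)
river: ρ → (-10,9,12)
river: ρ → (12,15,-7)
closes: descent 0, river 16
min |a| on river = 3

3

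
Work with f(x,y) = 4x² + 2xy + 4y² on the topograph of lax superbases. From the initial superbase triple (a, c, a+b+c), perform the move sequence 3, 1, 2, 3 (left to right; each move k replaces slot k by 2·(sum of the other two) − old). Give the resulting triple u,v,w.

start (4,4,10) = (f(1,0),f(0,1),f(1,1))
replace slot 3: 2·(4+4) − 10 = 6 → (4,4,6)
replace slot 1: 2·(4+6) − 4 = 16 → (16,4,6)
replace slot 2: 2·(16+6) − 4 = 40 → (16,40,6)
replace slot 3: 2·(16+40) − 6 = 106 → (16,40,106)

16,40,106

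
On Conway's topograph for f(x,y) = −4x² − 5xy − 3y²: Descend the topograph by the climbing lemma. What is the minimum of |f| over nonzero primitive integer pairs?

translate: b→-3 (≡5 mod 8), so (4,5,3)→(4,-3,2)
flip: (4,-3,2)→(2,3,4)
translate: b→-1 (≡3 mod 4), so (2,3,4)→(2,-1,3)
reduced (well bottom): (2,-1,3) with a≤c, −a<b≤a
well minimum |f| = |-2| = 2 (negative-definite)

2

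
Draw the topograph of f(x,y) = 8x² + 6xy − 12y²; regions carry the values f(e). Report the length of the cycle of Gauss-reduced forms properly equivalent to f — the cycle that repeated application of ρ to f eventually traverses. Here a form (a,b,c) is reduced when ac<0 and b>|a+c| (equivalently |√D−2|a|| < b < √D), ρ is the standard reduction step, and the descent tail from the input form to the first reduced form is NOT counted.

D = 420, ⌊√D⌋ = 20
river: ρ → (-12,18,2)
river: ρ → (2,18,-12)
river: ρ → (-12,6,8)
river: ρ → (8,10,-10)
river: ρ → (-10,10,8)
river: ρ → (8,6,-12)
ρ-cycle length = 6 (tail of 0 descent steps not counted)

6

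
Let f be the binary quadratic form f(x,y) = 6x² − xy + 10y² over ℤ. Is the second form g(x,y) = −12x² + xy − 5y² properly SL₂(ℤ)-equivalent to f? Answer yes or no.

D₁ = -239, D₂ = -239
f: reduced (well bottom): (6,-1,10) with a≤c, −a<b≤a
g is negative-definite; reduce −g:
−g: flip: (12,-1,5)→(5,1,12)
−g: reduced (well bottom): (5,1,12) with a≤c, −a<b≤a
flip sign back: reduced form of g is (-5,-1,-12)
reduced forms (6, -1, 10) vs (-5, -1, -12) ⇒ inequivalent

no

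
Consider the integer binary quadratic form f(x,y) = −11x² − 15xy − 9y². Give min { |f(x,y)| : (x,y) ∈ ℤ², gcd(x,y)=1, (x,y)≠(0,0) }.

translate: b→-7 (≡15 mod 22), so (11,15,9)→(11,-7,5)
flip: (11,-7,5)→(5,7,11)
translate: b→-3 (≡7 mod 10), so (5,7,11)→(5,-3,9)
reduced (well bottom): (5,-3,9) with a≤c, −a<b≤a
well minimum |f| = |-5| = 5 (negative-definite)

5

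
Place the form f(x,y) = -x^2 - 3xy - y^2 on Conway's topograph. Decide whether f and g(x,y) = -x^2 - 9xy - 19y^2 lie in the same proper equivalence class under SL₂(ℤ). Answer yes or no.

D₁ = 5, D₂ = 5
river cycle of f (length 2): (-1, 1, 1), (1, 1, -1)
river cycle of g (length 2): (-1, 1, 1), (1, 1, -1)
cycles coincide ⇒ equivalent

yes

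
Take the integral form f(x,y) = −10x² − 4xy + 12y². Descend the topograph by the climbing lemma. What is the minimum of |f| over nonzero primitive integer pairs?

descent: ρ → (12,4,-10)  [lands on river]
river: ρ → (-10,16,6)
river: ρ → (6,20,-4)
river: ρ → (-4,20,6)
river: ρ → (6,16,-10)
river: ρ → (-10,4,12)
river: ρ → (12,20,-2)
river: ρ → (-2,20,12)
closes: descent 1, river 8
min |a| on river = 2

2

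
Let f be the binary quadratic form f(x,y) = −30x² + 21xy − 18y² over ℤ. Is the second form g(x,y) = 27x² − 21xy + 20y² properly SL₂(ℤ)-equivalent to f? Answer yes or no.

D₁ = -1719, D₂ = -1719
f is negative-definite; reduce −f:
−f: flip: (30,-21,18)→(18,21,30)
−f: translate: b→-15 (≡21 mod 36), so (18,21,30)→(18,-15,27)
−f: reduced (well bottom): (18,-15,27) with a≤c, −a<b≤a
flip sign back: reduced form of f is (-18,15,-27)
g: flip: (27,-21,20)→(20,21,27)
g: translate: b→-19 (≡21 mod 40), so (20,21,27)→(20,-19,26)
g: reduced (well bottom): (20,-19,26) with a≤c, −a<b≤a
reduced forms (-18, 15, -27) vs (20, -19, 26) ⇒ inequivalent

no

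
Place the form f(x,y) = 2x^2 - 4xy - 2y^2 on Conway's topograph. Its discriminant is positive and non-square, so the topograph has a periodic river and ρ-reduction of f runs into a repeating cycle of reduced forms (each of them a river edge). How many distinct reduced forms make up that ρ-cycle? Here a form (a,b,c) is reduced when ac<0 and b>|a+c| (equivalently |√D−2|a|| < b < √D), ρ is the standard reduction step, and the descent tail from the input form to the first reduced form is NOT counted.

D = 32, ⌊√D⌋ = 5
descent: ρ → (-2,4,2)  [lands on river]
river: ρ → (2,4,-2)
ρ-cycle length = 2 (tail of 1 descent step not counted)

2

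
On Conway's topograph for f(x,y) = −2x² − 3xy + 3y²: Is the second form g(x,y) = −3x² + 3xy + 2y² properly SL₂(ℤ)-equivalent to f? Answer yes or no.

D₁ = 33, D₂ = 33
river cycle of f (length 4): (3, 3, -2), (-2, 5, 1), (1, 5, -2), (-2, 3, 3)
river cycle of g (length 4): (2, 5, -1), (-1, 5, 2), (2, 3, -3), (-3, 3, 2)
cycles differ ⇒ inequivalent

no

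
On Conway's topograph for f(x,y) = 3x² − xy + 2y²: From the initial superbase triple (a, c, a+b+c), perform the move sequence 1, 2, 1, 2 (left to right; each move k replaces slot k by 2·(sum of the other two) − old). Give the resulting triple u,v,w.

start (3,2,4) = (f(1,0),f(0,1),f(1,1))
replace slot 1: 2·(2+4) − 3 = 9 → (9,2,4)
replace slot 2: 2·(9+4) − 2 = 24 → (9,24,4)
replace slot 1: 2·(24+4) − 9 = 47 → (47,24,4)
replace slot 2: 2·(47+4) − 24 = 78 → (47,78,4)

47,78,4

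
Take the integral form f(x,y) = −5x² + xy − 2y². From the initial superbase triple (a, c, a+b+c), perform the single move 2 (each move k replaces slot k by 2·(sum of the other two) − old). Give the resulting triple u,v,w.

start (-5,-2,-6) = (f(1,0),f(0,1),f(1,1))
replace slot 2: 2·((-5)+(-6)) − (-2) = -20 → (-5,-20,-6)

-5,-20,-6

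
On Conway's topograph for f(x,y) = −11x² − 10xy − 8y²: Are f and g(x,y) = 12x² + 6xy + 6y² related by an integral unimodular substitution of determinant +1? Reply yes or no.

D₁ = -252, D₂ = -252
f is negative-definite; reduce −f:
−f: flip: (11,10,8)→(8,-10,11)
−f: translate: b→6 (≡-10 mod 16), so (8,-10,11)→(8,6,9)
−f: reduced (well bottom): (8,6,9) with a≤c, −a<b≤a
flip sign back: reduced form of f is (-8,-6,-9)
g: flip: (12,6,6)→(6,-6,12)
g: translate: b→6 (≡-6 mod 12), so (6,-6,12)→(6,6,12)
g: reduced (well bottom): (6,6,12) with a≤c, −a<b≤a
reduced forms (-8, -6, -9) vs (6, 6, 12) ⇒ inequivalent

no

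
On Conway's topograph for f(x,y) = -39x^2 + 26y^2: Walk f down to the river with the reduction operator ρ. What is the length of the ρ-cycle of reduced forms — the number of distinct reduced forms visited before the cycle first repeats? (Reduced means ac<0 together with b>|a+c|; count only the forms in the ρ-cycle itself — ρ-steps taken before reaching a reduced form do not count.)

D = 4056, ⌊√D⌋ = 63
descent: ρ → (26,52,-13)  [lands on river]
river: ρ → (-13,52,26)
ρ-cycle length = 2 (tail of 1 descent step not counted)

2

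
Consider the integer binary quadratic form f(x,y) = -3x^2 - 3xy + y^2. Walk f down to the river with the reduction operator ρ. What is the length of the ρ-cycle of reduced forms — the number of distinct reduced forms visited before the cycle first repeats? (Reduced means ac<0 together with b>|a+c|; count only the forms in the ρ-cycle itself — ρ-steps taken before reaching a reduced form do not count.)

D = 21, ⌊√D⌋ = 4
descent: ρ → (1,3,-3)  [lands on river]
river: ρ → (-3,3,1)
ρ-cycle length = 2 (tail of 1 descent step not counted)

2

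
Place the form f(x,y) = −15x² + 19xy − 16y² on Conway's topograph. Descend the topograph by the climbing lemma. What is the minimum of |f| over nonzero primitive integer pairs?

translate: b→11 (≡-19 mod 30), so (15,-19,16)→(15,11,12)
flip: (15,11,12)→(12,-11,15)
reduced (well bottom): (12,-11,15) with a≤c, −a<b≤a
well minimum |f| = |-12| = 12 (negative-definite)

12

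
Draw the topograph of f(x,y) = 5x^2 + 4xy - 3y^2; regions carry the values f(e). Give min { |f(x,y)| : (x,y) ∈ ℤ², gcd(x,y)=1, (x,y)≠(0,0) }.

river: ρ → (-3,8,1)
river: ρ → (1,8,-3)
river: ρ → (-3,4,5)
river: ρ → (5,6,-2)
river: ρ → (-2,6,5)
river: ρ → (5,4,-3)
closes: descent 0, river 6
min |a| on river = 1

1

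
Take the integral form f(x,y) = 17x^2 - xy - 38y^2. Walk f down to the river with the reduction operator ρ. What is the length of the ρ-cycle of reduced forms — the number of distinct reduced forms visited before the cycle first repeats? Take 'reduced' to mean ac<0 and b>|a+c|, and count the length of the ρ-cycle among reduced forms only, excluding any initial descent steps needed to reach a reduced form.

D = 2585, ⌊√D⌋ = 50
descent: ρ → (-38,1,17)
descent: ρ → (17,33,-22)  [lands on river]
river: ρ → (-22,11,28)
river: ρ → (28,45,-5)
river: ρ → (-5,45,28)
river: ρ → (28,11,-22)
river: ρ → (-22,33,17)
river: ρ → (17,35,-20)
river: ρ → (-20,45,7)
river: ρ → (7,39,-38)
river: ρ → (-38,37,8)
river: ρ → (8,43,-23)
river: ρ → (-23,49,2)
river: ρ → (2,47,-47)
river: ρ → (-47,47,2)
river: ρ → (2,49,-23)
river: ρ → (-23,43,8)
river: ρ → (8,37,-38)
river: ρ → (-38,39,7)
river: ρ → (7,45,-20)
river: ρ → (-20,35,17)
ρ-cycle length = 20 (tail of 2 descent steps not counted)

20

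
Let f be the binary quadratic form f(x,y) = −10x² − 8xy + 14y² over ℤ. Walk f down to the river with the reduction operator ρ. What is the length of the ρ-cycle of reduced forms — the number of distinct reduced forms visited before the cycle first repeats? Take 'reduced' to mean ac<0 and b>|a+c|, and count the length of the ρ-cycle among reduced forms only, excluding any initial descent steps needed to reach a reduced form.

D = 624, ⌊√D⌋ = 24
descent: ρ → (14,8,-10)  [lands on river]
river: ρ → (-10,12,12)
river: ρ → (12,12,-10)
river: ρ → (-10,8,14)
river: ρ → (14,20,-4)
river: ρ → (-4,20,14)
ρ-cycle length = 6 (tail of 1 descent step not counted)

6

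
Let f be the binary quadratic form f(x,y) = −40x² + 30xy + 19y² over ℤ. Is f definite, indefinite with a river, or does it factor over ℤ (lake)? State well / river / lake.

D = b²−4ac = 30² − 4·(-40)·19 = 3940
D > 0 non-square ⇒ indefinite ⇒ periodic river

river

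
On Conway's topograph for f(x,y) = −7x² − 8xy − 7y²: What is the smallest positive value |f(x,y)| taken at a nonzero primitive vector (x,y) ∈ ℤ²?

translate: b→-6 (≡8 mod 14), so (7,8,7)→(7,-6,6)
flip: (7,-6,6)→(6,6,7)
reduced (well bottom): (6,6,7) with a≤c, −a<b≤a
well minimum |f| = |-6| = 6 (negative-definite)

6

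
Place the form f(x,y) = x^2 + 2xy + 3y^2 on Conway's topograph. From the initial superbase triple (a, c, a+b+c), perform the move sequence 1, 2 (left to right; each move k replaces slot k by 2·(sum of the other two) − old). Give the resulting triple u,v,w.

start (1,3,6) = (f(1,0),f(0,1),f(1,1))
replace slot 1: 2·(3+6) − 1 = 17 → (17,3,6)
replace slot 2: 2·(17+6) − 3 = 43 → (17,43,6)

17,43,6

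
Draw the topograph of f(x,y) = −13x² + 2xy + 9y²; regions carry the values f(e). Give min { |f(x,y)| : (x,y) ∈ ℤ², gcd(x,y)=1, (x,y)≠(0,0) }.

descent: ρ → (9,16,-6)  [lands on river]
river: ρ → (-6,20,3)
river: ρ → (3,16,-18)
river: ρ → (-18,20,1)
river: ρ → (1,20,-18)
river: ρ → (-18,16,3)
river: ρ → (3,20,-6)
river: ρ → (-6,16,9)
river: ρ → (9,20,-2)
river: ρ → (-2,20,9)
closes: descent 1, river 10
min |a| on river = 1

1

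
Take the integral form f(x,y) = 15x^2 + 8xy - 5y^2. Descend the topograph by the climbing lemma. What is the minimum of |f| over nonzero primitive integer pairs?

descent: ρ → (-5,12,11)  [lands on river]
river: ρ → (11,10,-6)
river: ρ → (-6,14,7)
river: ρ → (7,14,-6)
river: ρ → (-6,10,11)
river: ρ → (11,12,-5)
river: ρ → (-5,18,2)
river: ρ → (2,18,-5)
closes: descent 1, river 8
min |a| on river = 2

2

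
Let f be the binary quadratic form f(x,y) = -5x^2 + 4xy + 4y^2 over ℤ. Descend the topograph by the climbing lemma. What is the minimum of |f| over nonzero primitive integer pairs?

river: ρ → (4,4,-5)
river: ρ → (-5,6,3)
river: ρ → (3,6,-5)
river: ρ → (-5,4,4)
closes: descent 0, river 4
min |a| on river = 3

3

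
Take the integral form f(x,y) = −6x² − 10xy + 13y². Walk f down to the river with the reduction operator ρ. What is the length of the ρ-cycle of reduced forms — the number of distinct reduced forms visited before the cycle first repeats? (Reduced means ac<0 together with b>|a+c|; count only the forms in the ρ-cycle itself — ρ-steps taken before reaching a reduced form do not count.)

D = 412, ⌊√D⌋ = 20
descent: ρ → (13,10,-6)  [lands on river]
river: ρ → (-6,14,9)
river: ρ → (9,4,-11)
river: ρ → (-11,18,2)
river: ρ → (2,18,-11)
river: ρ → (-11,4,9)
river: ρ → (9,14,-6)
river: ρ → (-6,10,13)
river: ρ → (13,16,-3)
river: ρ → (-3,20,1)
river: ρ → (1,20,-3)
river: ρ → (-3,16,13)
ρ-cycle length = 12 (tail of 1 descent step not counted)

12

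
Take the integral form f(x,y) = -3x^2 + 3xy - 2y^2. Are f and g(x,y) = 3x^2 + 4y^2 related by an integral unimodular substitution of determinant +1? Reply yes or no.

D₁ = -15, D₂ = -48
discriminants differ ⇒ not SL₂(ℤ)-equivalent

no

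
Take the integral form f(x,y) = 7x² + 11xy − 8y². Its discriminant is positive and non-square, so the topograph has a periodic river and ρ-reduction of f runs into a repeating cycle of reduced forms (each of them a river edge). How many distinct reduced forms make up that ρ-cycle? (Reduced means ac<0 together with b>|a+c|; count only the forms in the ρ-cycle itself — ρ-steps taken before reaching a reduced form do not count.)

D = 345, ⌊√D⌋ = 18
river: ρ → (-8,5,10)
river: ρ → (10,15,-3)
river: ρ → (-3,15,10)
river: ρ → (10,5,-8)
river: ρ → (-8,11,7)
river: ρ → (7,17,-2)
river: ρ → (-2,15,15)
river: ρ → (15,15,-2)
river: ρ → (-2,17,7)
river: ρ → (7,11,-8)
ρ-cycle length = 10 (tail of 0 descent steps not counted)

10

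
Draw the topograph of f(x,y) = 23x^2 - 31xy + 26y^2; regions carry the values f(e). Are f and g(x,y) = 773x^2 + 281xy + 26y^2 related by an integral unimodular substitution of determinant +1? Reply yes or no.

D₁ = -1431, D₂ = -1431
f: translate: b→15 (≡-31 mod 46), so (23,-31,26)→(23,15,18)
f: flip: (23,15,18)→(18,-15,23)
f: reduced (well bottom): (18,-15,23) with a≤c, −a<b≤a
g: flip: (773,281,26)→(26,-281,773)
g: translate: b→-21 (≡-281 mod 52), so (26,-281,773)→(26,-21,18)
g: flip: (26,-21,18)→(18,21,26)
g: translate: b→-15 (≡21 mod 36), so (18,21,26)→(18,-15,23)
g: reduced (well bottom): (18,-15,23) with a≤c, −a<b≤a
reduced forms (18, -15, 23) vs (18, -15, 23) ⇒ equivalent

yes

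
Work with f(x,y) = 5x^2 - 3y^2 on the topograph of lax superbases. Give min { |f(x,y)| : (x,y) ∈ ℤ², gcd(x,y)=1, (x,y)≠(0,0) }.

descent: ρ → (-3,6,2)  [lands on river]
river: ρ → (2,6,-3)
closes: descent 1, river 2
min |a| on river = 2

2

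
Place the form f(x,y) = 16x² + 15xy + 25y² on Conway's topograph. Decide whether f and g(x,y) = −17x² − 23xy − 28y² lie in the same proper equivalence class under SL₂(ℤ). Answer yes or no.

D₁ = -1375, D₂ = -1375
f: reduced (well bottom): (16,15,25) with a≤c, −a<b≤a
g is negative-definite; reduce −g:
−g: translate: b→-11 (≡23 mod 34), so (17,23,28)→(17,-11,22)
−g: reduced (well bottom): (17,-11,22) with a≤c, −a<b≤a
flip sign back: reduced form of g is (-17,11,-22)
reduced forms (16, 15, 25) vs (-17, 11, -22) ⇒ inequivalent

no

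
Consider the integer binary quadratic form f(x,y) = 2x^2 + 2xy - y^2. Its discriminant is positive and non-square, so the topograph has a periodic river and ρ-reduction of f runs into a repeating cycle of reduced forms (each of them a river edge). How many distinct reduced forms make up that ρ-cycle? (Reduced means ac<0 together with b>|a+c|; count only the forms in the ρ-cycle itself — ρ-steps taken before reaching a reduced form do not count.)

D = 12, ⌊√D⌋ = 3
river: ρ → (-1,2,2)
river: ρ → (2,2,-1)
ρ-cycle length = 2 (tail of 0 descent steps not counted)

2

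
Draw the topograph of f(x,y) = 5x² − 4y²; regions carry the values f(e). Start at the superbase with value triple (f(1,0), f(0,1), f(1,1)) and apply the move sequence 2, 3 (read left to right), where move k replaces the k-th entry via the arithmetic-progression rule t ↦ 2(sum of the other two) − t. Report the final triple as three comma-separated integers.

start (5,-4,1) = (f(1,0),f(0,1),f(1,1))
replace slot 2: 2·(5+1) − (-4) = 16 → (5,16,1)
replace slot 3: 2·(5+16) − 1 = 41 → (5,16,41)

5,16,41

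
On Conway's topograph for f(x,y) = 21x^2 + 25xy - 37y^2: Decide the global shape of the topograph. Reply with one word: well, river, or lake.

D = b²−4ac = 25² − 4·21·(-37) = 3733
D > 0 non-square ⇒ indefinite ⇒ periodic river

river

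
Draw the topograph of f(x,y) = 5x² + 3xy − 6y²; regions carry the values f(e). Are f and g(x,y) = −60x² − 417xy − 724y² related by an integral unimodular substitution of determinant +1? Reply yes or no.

D₁ = 129, D₂ = 129
river cycle of f (length 10): (-6, 9, 2), (2, 11, -1), (-1, 11, 2), (2, 9, -6), (-6, 3, 5), (5, 7, -4), (-4, 9, 3), (3, 9, -4), (-4, 7, 5), (5, 3, -6)
river cycle of g (length 10): (2, 11, -1), (-1, 11, 2), (2, 9, -6), (-6, 3, 5), (5, 7, -4), (-4, 9, 3), (3, 9, -4), (-4, 7, 5), (5, 3, -6), (-6, 9, 2)
cycles coincide ⇒ equivalent

yes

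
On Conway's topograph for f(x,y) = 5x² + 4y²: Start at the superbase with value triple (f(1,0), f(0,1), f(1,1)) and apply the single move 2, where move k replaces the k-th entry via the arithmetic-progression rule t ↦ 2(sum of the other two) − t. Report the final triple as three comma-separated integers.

start (5,4,9) = (f(1,0),f(0,1),f(1,1))
replace slot 2: 2·(5+9) − 4 = 24 → (5,24,9)

5,24,9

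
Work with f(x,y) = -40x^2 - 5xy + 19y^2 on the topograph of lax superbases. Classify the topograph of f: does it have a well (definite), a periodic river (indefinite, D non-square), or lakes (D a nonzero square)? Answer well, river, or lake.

D = b²−4ac = (-5)² − 4·(-40)·19 = 3065
D > 0 non-square ⇒ indefinite ⇒ periodic river

river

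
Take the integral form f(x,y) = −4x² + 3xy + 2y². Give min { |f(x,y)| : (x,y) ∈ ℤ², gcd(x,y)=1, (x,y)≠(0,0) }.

river: ρ → (2,5,-2)
river: ρ → (-2,3,4)
river: ρ → (4,5,-1)
river: ρ → (-1,5,4)
river: ρ → (4,3,-2)
river: ρ → (-2,5,2)
river: ρ → (2,3,-4)
river: ρ → (-4,5,1)
river: ρ → (1,5,-4)
river: ρ → (-4,3,2)
closes: descent 0, river 10
min |a| on river = 1

1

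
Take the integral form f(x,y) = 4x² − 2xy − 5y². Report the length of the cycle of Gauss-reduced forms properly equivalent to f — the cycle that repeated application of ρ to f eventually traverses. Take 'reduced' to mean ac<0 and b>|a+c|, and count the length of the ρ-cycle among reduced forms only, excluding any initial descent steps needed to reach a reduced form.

D = 84, ⌊√D⌋ = 9
descent: ρ → (-5,2,4)  [lands on river]
river: ρ → (4,6,-3)
river: ρ → (-3,6,4)
river: ρ → (4,2,-5)
river: ρ → (-5,8,1)
river: ρ → (1,8,-5)
ρ-cycle length = 6 (tail of 1 descent step not counted)

6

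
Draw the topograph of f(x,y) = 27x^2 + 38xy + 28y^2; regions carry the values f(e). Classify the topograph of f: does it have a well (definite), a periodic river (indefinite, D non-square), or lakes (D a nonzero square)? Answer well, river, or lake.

D = b²−4ac = 38² − 4·27·28 = -1580
D < 0 ⇒ definite ⇒ every region one sign ⇒ single well

well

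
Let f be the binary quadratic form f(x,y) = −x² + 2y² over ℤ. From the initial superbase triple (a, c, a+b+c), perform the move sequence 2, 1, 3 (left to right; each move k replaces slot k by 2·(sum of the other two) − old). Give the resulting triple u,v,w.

start (-1,2,1) = (f(1,0),f(0,1),f(1,1))
replace slot 2: 2·((-1)+1) − 2 = -2 → (-1,-2,1)
replace slot 1: 2·((-2)+1) − (-1) = -1 → (-1,-2,1)
replace slot 3: 2·((-1)+(-2)) − 1 = -7 → (-1,-2,-7)

-1,-2,-7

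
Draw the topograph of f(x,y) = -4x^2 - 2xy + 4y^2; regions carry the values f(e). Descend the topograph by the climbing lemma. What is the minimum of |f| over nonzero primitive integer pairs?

descent: ρ → (4,2,-4)  [lands on river]
river: ρ → (-4,6,2)
river: ρ → (2,6,-4)
river: ρ → (-4,2,4)
river: ρ → (4,6,-2)
river: ρ → (-2,6,4)
closes: descent 1, river 6
min |a| on river = 2

2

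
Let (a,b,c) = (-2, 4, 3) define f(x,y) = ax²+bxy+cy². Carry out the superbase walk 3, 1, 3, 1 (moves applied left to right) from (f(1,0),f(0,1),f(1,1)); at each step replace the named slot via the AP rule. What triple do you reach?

start (-2,3,5) = (f(1,0),f(0,1),f(1,1))
replace slot 3: 2·((-2)+3) − 5 = -3 → (-2,3,-3)
replace slot 1: 2·(3+(-3)) − (-2) = 2 → (2,3,-3)
replace slot 3: 2·(2+3) − (-3) = 13 → (2,3,13)
replace slot 1: 2·(3+13) − 2 = 30 → (30,3,13)

30,3,13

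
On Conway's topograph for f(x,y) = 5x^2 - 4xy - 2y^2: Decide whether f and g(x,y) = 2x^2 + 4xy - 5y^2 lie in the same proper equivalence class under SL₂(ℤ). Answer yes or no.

D₁ = 56, D₂ = 56
river cycle of f (length 4): (-2, 4, 5), (5, 6, -1), (-1, 6, 5), (5, 4, -2)
river cycle of g (length 4): (-5, 6, 1), (1, 6, -5), (-5, 4, 2), (2, 4, -5)
cycles differ ⇒ inequivalent

no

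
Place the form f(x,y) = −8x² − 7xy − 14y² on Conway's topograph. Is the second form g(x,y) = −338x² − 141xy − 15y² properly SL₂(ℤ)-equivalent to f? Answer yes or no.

D₁ = -399, D₂ = -399
f is negative-definite; reduce −f:
−f: reduced (well bottom): (8,7,14) with a≤c, −a<b≤a
flip sign back: reduced form of f is (-8,-7,-14)
g is negative-definite; reduce −g:
−g: flip: (338,141,15)→(15,-141,338)
−g: translate: b→9 (≡-141 mod 30), so (15,-141,338)→(15,9,8)
−g: flip: (15,9,8)→(8,-9,15)
−g: translate: b→7 (≡-9 mod 16), so (8,-9,15)→(8,7,14)
−g: reduced (well bottom): (8,7,14) with a≤c, −a<b≤a
flip sign back: reduced form of g is (-8,-7,-14)
reduced forms (-8, -7, -14) vs (-8, -7, -14) ⇒ equivalent

yes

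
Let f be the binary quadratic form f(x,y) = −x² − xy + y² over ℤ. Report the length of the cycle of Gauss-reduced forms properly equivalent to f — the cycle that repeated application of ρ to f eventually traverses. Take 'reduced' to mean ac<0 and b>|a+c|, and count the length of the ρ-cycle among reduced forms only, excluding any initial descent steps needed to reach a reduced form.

D = 5, ⌊√D⌋ = 2
descent: ρ → (1,1,-1)  [lands on river]
river: ρ → (-1,1,1)
ρ-cycle length = 2 (tail of 1 descent step not counted)

2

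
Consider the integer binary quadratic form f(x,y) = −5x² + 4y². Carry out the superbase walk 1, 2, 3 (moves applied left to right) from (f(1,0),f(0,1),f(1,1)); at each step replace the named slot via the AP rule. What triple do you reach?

start (-5,4,-1) = (f(1,0),f(0,1),f(1,1))
replace slot 1: 2·(4+(-1)) − (-5) = 11 → (11,4,-1)
replace slot 2: 2·(11+(-1)) − 4 = 16 → (11,16,-1)
replace slot 3: 2·(11+16) − (-1) = 55 → (11,16,55)

11,16,55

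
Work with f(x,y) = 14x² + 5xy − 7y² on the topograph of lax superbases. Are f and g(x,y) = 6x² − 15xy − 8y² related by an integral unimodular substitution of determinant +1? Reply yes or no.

D₁ = 417, D₂ = 417
river cycle of f (length 18): (-7, 9, 12), (12, 15, -4), (-4, 17, 8), (8, 15, -6), (-6, 9, 14), (14, 19, -1), (-1, 19, 14), (14, 9, -6), (-6, 15, 8), (8, 17, -4), … (8 more)
river cycle of g (length 18): (-8, 15, 6), (6, 9, -14), (-14, 19, 1), (1, 19, -14), (-14, 9, 6), (6, 15, -8), (-8, 17, 4), (4, 15, -12), (-12, 9, 7), (7, 19, -2), … (8 more)
cycles differ ⇒ inequivalent

no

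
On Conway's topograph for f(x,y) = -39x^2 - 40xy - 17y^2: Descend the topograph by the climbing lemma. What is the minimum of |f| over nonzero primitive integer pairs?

translate: b→-38 (≡40 mod 78), so (39,40,17)→(39,-38,16)
flip: (39,-38,16)→(16,38,39)
translate: b→6 (≡38 mod 32), so (16,38,39)→(16,6,17)
reduced (well bottom): (16,6,17) with a≤c, −a<b≤a
well minimum |f| = |-16| = 16 (negative-definite)

16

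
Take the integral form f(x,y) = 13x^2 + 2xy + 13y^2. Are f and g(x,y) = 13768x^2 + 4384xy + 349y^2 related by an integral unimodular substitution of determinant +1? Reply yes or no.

D₁ = -672, D₂ = -672
f: reduced (well bottom): (13,2,13) with a≤c, −a<b≤a
g: flip: (13768,4384,349)→(349,-4384,13768)
g: translate: b→-196 (≡-4384 mod 698), so (349,-4384,13768)→(349,-196,28)
g: flip: (349,-196,28)→(28,196,349)
g: translate: b→28 (≡196 mod 56), so (28,196,349)→(28,28,13)
g: flip: (28,28,13)→(13,-28,28)
g: translate: b→-2 (≡-28 mod 26), so (13,-28,28)→(13,-2,13)
g: flip: (13,-2,13)→(13,2,13)
g: reduced (well bottom): (13,2,13) with a≤c, −a<b≤a
reduced forms (13, 2, 13) vs (13, 2, 13) ⇒ equivalent

yes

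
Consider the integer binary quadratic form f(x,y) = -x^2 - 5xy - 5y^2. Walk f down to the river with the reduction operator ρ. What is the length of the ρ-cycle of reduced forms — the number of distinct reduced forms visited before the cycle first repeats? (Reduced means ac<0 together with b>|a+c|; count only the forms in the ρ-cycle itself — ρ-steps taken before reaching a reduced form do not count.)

D = 5, ⌊√D⌋ = 2
descent: ρ → (-5,5,-1)
descent: ρ → (-1,1,1)  [lands on river]
river: ρ → (1,1,-1)
ρ-cycle length = 2 (tail of 2 descent steps not counted)

2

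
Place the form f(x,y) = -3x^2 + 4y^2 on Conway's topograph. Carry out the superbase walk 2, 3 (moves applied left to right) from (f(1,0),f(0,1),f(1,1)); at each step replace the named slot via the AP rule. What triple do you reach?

start (-3,4,1) = (f(1,0),f(0,1),f(1,1))
replace slot 2: 2·((-3)+1) − 4 = -8 → (-3,-8,1)
replace slot 3: 2·((-3)+(-8)) − 1 = -23 → (-3,-8,-23)

-3,-8,-23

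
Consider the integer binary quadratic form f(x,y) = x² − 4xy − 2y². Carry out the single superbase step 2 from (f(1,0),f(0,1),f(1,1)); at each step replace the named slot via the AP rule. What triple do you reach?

start (1,-2,-5) = (f(1,0),f(0,1),f(1,1))
replace slot 2: 2·(1+(-5)) − (-2) = -6 → (1,-6,-5)

1,-6,-5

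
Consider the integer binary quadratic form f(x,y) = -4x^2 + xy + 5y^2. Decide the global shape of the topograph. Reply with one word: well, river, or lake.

D = b²−4ac = 1² − 4·(-4)·5 = 81
D = 9² is a perfect square ⇒ form factors over ℤ ⇒ lakes

lake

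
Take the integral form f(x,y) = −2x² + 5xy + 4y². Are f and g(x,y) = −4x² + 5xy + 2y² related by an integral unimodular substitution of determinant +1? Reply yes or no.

D₁ = 57, D₂ = 57
river cycle of f (length 6): (4, 3, -3), (-3, 3, 4), (4, 5, -2), (-2, 7, 1), (1, 7, -2), (-2, 5, 4)
river cycle of g (length 6): (2, 7, -1), (-1, 7, 2), (2, 5, -4), (-4, 3, 3), (3, 3, -4), (-4, 5, 2)
cycles differ ⇒ inequivalent

no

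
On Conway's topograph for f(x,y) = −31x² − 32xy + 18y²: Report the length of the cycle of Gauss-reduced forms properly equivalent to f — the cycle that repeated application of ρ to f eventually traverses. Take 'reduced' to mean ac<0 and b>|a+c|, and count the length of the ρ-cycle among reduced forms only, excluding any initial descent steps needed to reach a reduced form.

D = 3256, ⌊√D⌋ = 57
descent: ρ → (18,32,-31)  [lands on river]
river: ρ → (-31,30,19)
river: ρ → (19,46,-15)
river: ρ → (-15,44,22)
river: ρ → (22,44,-15)
river: ρ → (-15,46,19)
river: ρ → (19,30,-31)
river: ρ → (-31,32,18)
river: ρ → (18,40,-23)
river: ρ → (-23,52,6)
river: ρ → (6,56,-5)
river: ρ → (-5,54,17)
river: ρ → (17,48,-14)
river: ρ → (-14,36,35)
river: ρ → (35,34,-15)
river: ρ → (-15,56,2)
river: ρ → (2,56,-15)
river: ρ → (-15,34,35)
river: ρ → (35,36,-14)
river: ρ → (-14,48,17)
river: ρ → (17,54,-5)
river: ρ → (-5,56,6)
river: ρ → (6,52,-23)
river: ρ → (-23,40,18)
ρ-cycle length = 24 (tail of 1 descent step not counted)

24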